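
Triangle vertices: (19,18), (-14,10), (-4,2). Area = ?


19*(10-2) = 152
-14*(2-18) = 224
-4*(18-10) = -32
sum = 344
Area = |344|/2 = 172.0000

172.0000 sq units


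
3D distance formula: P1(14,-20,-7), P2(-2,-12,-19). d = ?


dx=-16, dy=8, dz=-12
d = sqrt(256+64+144) = sqrt(464) = 21.5407

21.5407


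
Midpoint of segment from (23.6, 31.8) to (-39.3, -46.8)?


Mx = (23.6 - 39.3)/2 = -15.7/2 = -7.8500
My = (31.8 - 46.8)/2 = -15/2 = -7.5000

(-7.8500, -7.5000)


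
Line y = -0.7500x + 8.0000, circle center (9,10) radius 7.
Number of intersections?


Substitute y = -0.7500x + 8.0000: (x-9)^2 + (-0.7500x+8.0000-10)^2 = 49
Expand to Ax^2 + Bx + C = 0, where b-k = -2
A = 1+m^2 = 1.5625
B = 2(m(b-k) - h) = 2(-0.7500*(-2) - 9) = -15
C = h^2 + (b-k)^2 - r^2 = 81 + 4 - 49 = 36
disc = B^2-4AC = 225.0000 - 225.0000 = 0
disc = 0

1 intersection point (tangent)


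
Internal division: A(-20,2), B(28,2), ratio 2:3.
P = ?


Px = (2*28 + 3*(-20))/5 = -4/5 = -0.8000
Py = (2*2 + 3*2)/5 = 10/5 = 2.0000

P = (-0.8000, 2.0000)


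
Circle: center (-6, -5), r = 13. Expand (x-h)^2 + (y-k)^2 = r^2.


(x+ 6)^2 + (y+ 5)^2 = 13^2
D = -2h = 12, E = -2k = 10
F = h^2+k^2-r^2 = 36+25-169 = -108

x^2 + y^2 + 12x + 10y - 108 = 0


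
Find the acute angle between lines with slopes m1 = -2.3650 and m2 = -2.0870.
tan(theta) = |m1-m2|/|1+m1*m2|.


m1-m2 = -0.278
1+m1*m2 = 5.935755
tan(theta) = |-0.278/5.935755| = 0.046835
theta = arctan(|-0.278/5.935755|) = 2.6815 degrees (acute angle)

2.6815 degrees


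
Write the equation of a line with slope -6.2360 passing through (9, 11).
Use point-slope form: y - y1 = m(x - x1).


y - 11 = -6.2360(x - 9)
y = -6.2360x + 11 + 6.2360*9
y = -6.2360x + 67.1240

y = -6.2360x + 67.1240


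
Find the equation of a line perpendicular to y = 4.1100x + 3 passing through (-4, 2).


Perpendicular slope = -1/m1 = -1/4.1100 = -0.2433
b2 = y0 - m2*x0 = 2 - 4/4.1100 = 2 - 0.9732 = 1.0268

y = -0.2433x + 1.0268


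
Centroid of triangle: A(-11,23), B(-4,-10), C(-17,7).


Gx = (-11- 4- 17)/3 = -32/3 = -10.6667
Gy = (23- 10+7)/3 = 20/3 = 6.6667

G = (-10.6667, 6.6667)


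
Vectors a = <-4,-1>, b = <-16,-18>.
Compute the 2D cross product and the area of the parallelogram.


cross = -4*(-18) + 1*(-16) = 72 - 16 = 56
Parallelogram area = |56| = 56

cross = 56, parallelogram area = 56


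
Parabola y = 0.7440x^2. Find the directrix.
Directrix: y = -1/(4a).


a = 0.7440
1/(4a) = 0.3360
directrix: y = -0.3360 = -0.3360

y = -0.3360


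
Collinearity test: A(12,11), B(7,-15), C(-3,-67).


12*(-15+ 67) + 7*(-67-11) - 3*(11+ 15)
= 624 - 546 - 78 = 0

Yes, collinear (determinant = 0)


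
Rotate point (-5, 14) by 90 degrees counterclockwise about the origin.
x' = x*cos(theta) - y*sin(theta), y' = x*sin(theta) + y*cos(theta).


cos(90) = 0, sin(90) = 1
x' = -5*0 - 14*1 = -14
y' = -5*1 + 14*0 = -5

(-14, -5)


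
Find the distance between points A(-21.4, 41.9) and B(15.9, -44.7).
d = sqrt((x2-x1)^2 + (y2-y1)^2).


dx = 15.9 + 21.4 = 37.3
dy = -44.7 - 41.9 = -86.6
d = sqrt(1391.29 + 7499.56) = sqrt(8890.85) = 94.2913

94.2913


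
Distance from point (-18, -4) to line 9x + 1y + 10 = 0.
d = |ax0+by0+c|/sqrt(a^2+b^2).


|9*(-18) + 1*(-4) + 10| = |-156| = 156
sqrt(81 + 1) = sqrt(82) = 9.0554
d = 156/sqrt(82) = 17.2273

17.2273


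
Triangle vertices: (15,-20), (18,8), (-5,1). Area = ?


15*(8-1) = 105
18*(1+ 20) = 378
-5*(-20-8) = 140
sum = 623
Area = |623|/2 = 311.5000

311.5000 sq units


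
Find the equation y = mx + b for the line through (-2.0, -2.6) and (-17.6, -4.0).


m = (-1.4)/(-15.6) = 0.0897
b = y1 - m*x1 = -2.6 - (-1.4*(-2.0))/(-15.6) = -2.6 + 0.1795 = -2.4205

y = 0.0897x - 2.4205


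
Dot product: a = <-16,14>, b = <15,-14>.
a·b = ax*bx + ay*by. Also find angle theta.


a·b = -16*15 + 14*(-14) = -240 - 196 = -436
|a| = sqrt(256+196) = 21.2603
|b| = sqrt(225+196) = 20.5183
cos(theta) = -436/(sqrt(452)*sqrt(421)) = -436/sqrt(190292) = -0.999485
theta = arccos(-436/sqrt(190292)) = 178.1609 degrees

a·b = -436, theta = 178.1609 deg


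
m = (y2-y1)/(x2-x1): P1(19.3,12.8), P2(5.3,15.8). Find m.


dy = 15.8 - 12.8 = 3.0
dx = 5.3 - 19.3 = -14.0
m = 3.0/(-14.0) = -0.2143

m = -0.2143


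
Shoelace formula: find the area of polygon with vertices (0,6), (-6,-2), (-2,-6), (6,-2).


sum(xi*y_{i+1}) = 0*(-2) - 6*(-6) - 2*(-2) + 6*6 = 76
sum(yi*x_{i+1}) = 6*(-6) - 2*(-2) - 6*6 - 2*0 = -68
Area = |76 + 68|/2 = 144/2 = 72.0000

72.0000 sq units


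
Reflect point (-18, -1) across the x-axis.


Reflection rule for x-axis: (x, -y)
(-18, -1) -> (-18, 1)

(-18, 1)


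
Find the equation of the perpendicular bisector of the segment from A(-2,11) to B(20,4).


Midpoint = (9, 7.5)
Slope of AB = dy/dx = -7/22 = -0.3182
Perp slope = -dx/dy = 22/7 = 3.1429
b = My - (perp slope)*Mx = 7.5 + (22*9)/(-7) = 7.5 - 28.2857 = -20.7857

y = 3.1429x - 20.7857


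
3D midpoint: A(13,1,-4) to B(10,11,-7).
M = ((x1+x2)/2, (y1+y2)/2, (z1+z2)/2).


Mx = (13+10)/2 = 11.5000
My = (1+11)/2 = 6.0000
Mz = (-4- 7)/2 = -5.5000

M = (11.5000, 6.0000, -5.5000)


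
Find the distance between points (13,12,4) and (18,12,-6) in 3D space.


dx=5, dy=0, dz=-10
d = sqrt(25+0+100) = sqrt(125) = 11.1803

11.1803


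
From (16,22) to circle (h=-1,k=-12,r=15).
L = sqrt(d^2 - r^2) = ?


d = sqrt((16+ 1)^2 + (22+ 12)^2) = sqrt(289+1156) = 38.0132
L = sqrt(1445.0000 - 225) = sqrt(1220.0000) = 34.9285

34.9285


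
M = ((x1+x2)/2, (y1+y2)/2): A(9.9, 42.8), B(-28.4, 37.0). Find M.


Mx = (9.9 - 28.4)/2 = -18.5/2 = -9.2500
My = (42.8 + 37.0)/2 = 79.8/2 = 39.9000

(-9.2500, 39.9000)


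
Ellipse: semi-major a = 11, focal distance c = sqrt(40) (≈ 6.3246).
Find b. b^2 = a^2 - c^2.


b^2 = 11^2 - (sqrt(40))^2 = 121 - 40 = 81
b = sqrt(81) = 9

b = 9


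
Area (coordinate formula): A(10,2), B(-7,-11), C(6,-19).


10*(-11+ 19) = 80
-7*(-19-2) = 147
6*(2+ 11) = 78
sum = 305
Area = |305|/2 = 152.5000

152.5000 sq units


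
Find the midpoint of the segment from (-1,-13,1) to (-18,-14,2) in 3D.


Mx = (-1- 18)/2 = -9.5000
My = (-13- 14)/2 = -13.5000
Mz = (1+2)/2 = 1.5000

M = (-9.5000, -13.5000, 1.5000)


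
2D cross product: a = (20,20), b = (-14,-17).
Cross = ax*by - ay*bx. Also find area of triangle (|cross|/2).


cross = 20*(-17) - 20*(-14) = -340 + 280 = -60
Triangle area = |-60|/2 = 60/2 = 30.0000

cross = -60, triangle area = 30.0000


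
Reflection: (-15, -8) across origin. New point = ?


Reflection rule for origin: (-x, -y)
(-15, -8) -> (15, 8)

(15, 8)


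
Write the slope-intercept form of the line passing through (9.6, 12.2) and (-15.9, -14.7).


m = (-26.9)/(-25.5) = 1.0549
b = y1 - m*x1 = 12.2 - (-26.9*9.6)/(-25.5) = 12.2 - 10.1271 = 2.0729

y = 1.0549x + 2.0729


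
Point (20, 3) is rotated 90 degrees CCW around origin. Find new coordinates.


cos(90) = 0, sin(90) = 1
x' = 20*0 - 3*1 = -3
y' = 20*1 + 3*0 = 20

(-3, 20)


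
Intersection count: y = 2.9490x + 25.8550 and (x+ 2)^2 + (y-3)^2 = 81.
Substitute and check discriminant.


Substitute y = 2.9490x + 25.8550: (x+ 2)^2 + (2.9490x+25.8550-3)^2 = 81
Expand to Ax^2 + Bx + C = 0, where b-k = 22.855
A = 1+m^2 = 9.696601
B = 2(m(b-k) - h) = 2(2.9490*22.855 + 2) = 138.79879
C = h^2 + (b-k)^2 - r^2 = 4 + 522.351025 - 81 = 445.351025
disc = B^2-4AC = 19265.1041 - 17273.5648 = 1991.5393
disc > 0

2 intersection points


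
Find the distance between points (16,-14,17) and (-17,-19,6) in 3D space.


dx=-33, dy=-5, dz=-11
d = sqrt(1089+25+121) = sqrt(1235) = 35.1426

35.1426


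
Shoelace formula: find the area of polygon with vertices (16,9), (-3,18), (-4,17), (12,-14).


sum(xi*y_{i+1}) = 16*18 - 3*17 - 4*(-14) + 12*9 = 401
sum(yi*x_{i+1}) = 9*(-3) + 18*(-4) + 17*12 - 14*16 = -119
Area = |401 + 119|/2 = 520/2 = 260.0000

260.0000 sq units


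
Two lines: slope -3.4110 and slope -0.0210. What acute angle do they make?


m1-m2 = -3.39
1+m1*m2 = 1.071631
tan(theta) = |-3.39/1.071631| = 3.163402
theta = arctan(|-3.39/1.071631|) = 72.4575 degrees (acute angle)

72.4575 degrees


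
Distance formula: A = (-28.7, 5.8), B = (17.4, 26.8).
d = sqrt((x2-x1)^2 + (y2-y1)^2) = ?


dx = 17.4 + 28.7 = 46.1
dy = 26.8 - 5.8 = 21.0
d = sqrt(2125.21 + 441.0) = sqrt(2566.21) = 50.6578

50.6578


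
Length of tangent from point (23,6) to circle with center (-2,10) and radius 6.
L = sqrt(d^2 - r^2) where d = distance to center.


d = sqrt((23+ 2)^2 + (6-10)^2) = sqrt(625+16) = 25.3180
L = sqrt(641.0000 - 36) = sqrt(605.0000) = 24.5967

24.5967


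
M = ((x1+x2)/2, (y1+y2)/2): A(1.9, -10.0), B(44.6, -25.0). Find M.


Mx = (1.9 + 44.6)/2 = 46.5/2 = 23.2500
My = (-10.0 - 25.0)/2 = -35.0/2 = -17.5000

(23.2500, -17.5000)


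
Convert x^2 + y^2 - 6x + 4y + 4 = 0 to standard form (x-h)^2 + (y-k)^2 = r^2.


h = -D/2 = 6/2 = 3
k = -E/2 = -4/2 = -2
r^2 = h^2 + k^2 - F = 9 + 4 - 4 = 9
r = 3

Center (3, -2), radius = 3


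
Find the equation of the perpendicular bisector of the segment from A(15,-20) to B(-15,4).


Midpoint = (0, -8)
Slope of AB = dy/dx = 24/(-30) = -0.8000
Perp slope = -dx/dy = 30/24 = 1.2500
b = My - (perp slope)*Mx = -8 + (-30*0)/24 = -8 + 0 = -8.0000

y = 1.2500x - 8.0000


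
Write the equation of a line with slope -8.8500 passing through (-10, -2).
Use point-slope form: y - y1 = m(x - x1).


y + 2 = -8.8500(x + 10)
y = -8.8500x - 2 + 8.8500*(-10)
y = -8.8500x - 90.5000

y = -8.8500x - 90.5000


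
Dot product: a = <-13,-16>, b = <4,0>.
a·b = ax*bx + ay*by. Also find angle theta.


a·b = -13*4 - 16*0 = -52 + 0 = -52
|a| = sqrt(169+256) = 20.6155
|b| = sqrt(16+0) = 4.0000
cos(theta) = -52/(sqrt(425)*sqrt(16)) = -52/sqrt(6800) = -0.630593
theta = arccos(-52/sqrt(6800)) = 129.0939 degrees

a·b = -52, theta = 129.0939 deg


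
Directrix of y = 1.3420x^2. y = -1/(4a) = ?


a = 1.3420
1/(4a) = 0.1863
directrix: y = -0.1863 = -0.1863

y = -0.1863


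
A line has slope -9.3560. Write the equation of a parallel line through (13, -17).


Parallel lines have equal slopes.
m2 = -9.3560
b2 = -17 + 9.3560*13 = 104.6280

y = -9.3560x + 104.6280


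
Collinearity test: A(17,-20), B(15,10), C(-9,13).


17*(10-13) + 15*(13+ 20) - 9*(-20-10)
= -51 + 495 + 270 = 714

No, not collinear (determinant = 714)


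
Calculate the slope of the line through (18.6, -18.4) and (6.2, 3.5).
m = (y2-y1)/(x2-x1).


dy = 3.5 + 18.4 = 21.9
dx = 6.2 - 18.6 = -12.4
m = 21.9/(-12.4) = -1.7661

m = -1.7661


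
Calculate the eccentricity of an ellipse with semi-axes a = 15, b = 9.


c = sqrt(225-81) = sqrt(144) = 12.0000
e = c/a = 12/15 = 0.8000

e = 0.8000


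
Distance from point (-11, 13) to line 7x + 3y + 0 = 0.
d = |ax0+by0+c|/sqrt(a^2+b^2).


|7*(-11) + 3*13 + 0| = |-38| = 38
sqrt(49 + 9) = sqrt(58) = 7.6158
d = 38/sqrt(58) = 4.9896

4.9896


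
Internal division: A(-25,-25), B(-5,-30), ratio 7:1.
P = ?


Px = (7*(-5) + 1*(-25))/8 = -60/8 = -7.5000
Py = (7*(-30) + 1*(-25))/8 = -235/8 = -29.3750

P = (-7.5000, -29.3750)


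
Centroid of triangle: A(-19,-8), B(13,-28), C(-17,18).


Gx = (-19+13- 17)/3 = -23/3 = -7.6667
Gy = (-8- 28+18)/3 = -18/3 = -6.0000

G = (-7.6667, -6.0000)


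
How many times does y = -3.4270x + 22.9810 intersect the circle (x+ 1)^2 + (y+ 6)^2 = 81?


Substitute y = -3.4270x + 22.9810: (x+ 1)^2 + (-3.4270x+22.9810+ 6)^2 = 81
Expand to Ax^2 + Bx + C = 0, where b-k = 28.981
A = 1+m^2 = 12.744329
B = 2(m(b-k) - h) = 2(-3.4270*28.981 + 1) = -196.635774
C = h^2 + (b-k)^2 - r^2 = 1 + 839.898361 - 81 = 759.898361
disc = B^2-4AC = 38665.6276 - 38737.5789 = -71.9513
disc < 0

0 intersection points


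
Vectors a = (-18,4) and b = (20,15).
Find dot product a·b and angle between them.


a·b = -18*20 + 4*15 = -360 + 60 = -300
|a| = sqrt(324+16) = 18.4391
|b| = sqrt(400+225) = 25.0000
cos(theta) = -300/(sqrt(340)*sqrt(625)) = -300/sqrt(212500) = -0.650791
theta = arccos(-300/sqrt(212500)) = 130.6013 degrees

a·b = -300, theta = 130.6013 deg


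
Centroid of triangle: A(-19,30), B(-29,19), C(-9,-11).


Gx = (-19- 29- 9)/3 = -57/3 = -19.0000
Gy = (30+19- 11)/3 = 38/3 = 12.6667

G = (-19.0000, 12.6667)


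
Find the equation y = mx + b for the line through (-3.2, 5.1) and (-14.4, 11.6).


m = (6.5)/(-11.2) = -0.5804
b = y1 - m*x1 = 5.1 - (6.5*(-3.2))/(-11.2) = 5.1 - 1.8571 = 3.2429

y = -0.5804x + 3.2429


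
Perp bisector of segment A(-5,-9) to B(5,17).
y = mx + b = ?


Midpoint = (0, 4)
Slope of AB = dy/dx = 26/10 = 2.6000
Perp slope = -dx/dy = -10/26 = -0.3846
b = My - (perp slope)*Mx = 4 + (10*0)/26 = 4 + 0 = 4.0000

y = -0.3846x + 4.0000


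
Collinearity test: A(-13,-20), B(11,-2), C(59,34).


-13*(-2-34) + 11*(34+ 20) + 59*(-20+ 2)
= 468 + 594 - 1062 = 0

Yes, collinear (determinant = 0)


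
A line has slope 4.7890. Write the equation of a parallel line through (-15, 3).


Parallel lines have equal slopes.
m2 = 4.7890
b2 = 3 - 4.7890*(-15) = 74.8350

y = 4.7890x + 74.8350


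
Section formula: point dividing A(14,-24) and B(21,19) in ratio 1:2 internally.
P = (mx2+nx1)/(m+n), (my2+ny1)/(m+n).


Px = (1*21 + 2*14)/3 = 49/3 = 16.3333
Py = (1*19 + 2*(-24))/3 = -29/3 = -9.6667

P = (16.3333, -9.6667)


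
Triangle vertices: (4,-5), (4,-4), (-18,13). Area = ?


4*(-4-13) = -68
4*(13+ 5) = 72
-18*(-5+ 4) = 18
sum = 22
Area = |22|/2 = 11.0000

11.0000 sq units


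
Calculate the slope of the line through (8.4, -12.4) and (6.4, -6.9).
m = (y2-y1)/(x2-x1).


dy = -6.9 + 12.4 = 5.5
dx = 6.4 - 8.4 = -2.0
m = 5.5/(-2.0) = -2.7500

m = -2.7500


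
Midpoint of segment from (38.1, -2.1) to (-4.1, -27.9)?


Mx = (38.1 - 4.1)/2 = 34.0/2 = 17.0000
My = (-2.1 - 27.9)/2 = -30.0/2 = -15.0000

(17.0000, -15.0000)


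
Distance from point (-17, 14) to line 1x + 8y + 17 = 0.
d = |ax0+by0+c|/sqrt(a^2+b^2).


|1*(-17) + 8*14 + 17| = |112| = 112
sqrt(1 + 64) = sqrt(65) = 8.0623
d = 112/sqrt(65) = 13.8919

13.8919


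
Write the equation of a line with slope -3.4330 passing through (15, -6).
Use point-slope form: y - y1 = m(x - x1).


y + 6 = -3.4330(x - 15)
y = -3.4330x - 6 + 3.4330*15
y = -3.4330x + 45.4950

y = -3.4330x + 45.4950


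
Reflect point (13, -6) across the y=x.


Reflection rule for y=x: (y, x)
(13, -6) -> (-6, 13)

(-6, 13)


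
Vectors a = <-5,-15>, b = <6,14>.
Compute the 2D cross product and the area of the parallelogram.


cross = -5*14 + 15*6 = -70 + 90 = 20
Parallelogram area = |20| = 20

cross = 20, parallelogram area = 20


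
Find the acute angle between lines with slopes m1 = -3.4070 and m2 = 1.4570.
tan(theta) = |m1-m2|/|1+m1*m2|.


m1-m2 = -4.864
1+m1*m2 = -3.963999
tan(theta) = |-4.864/(-3.963999)| = 1.227044
theta = arctan(|-4.864/(-3.963999)|) = 50.8211 degrees (acute angle)

50.8211 degrees


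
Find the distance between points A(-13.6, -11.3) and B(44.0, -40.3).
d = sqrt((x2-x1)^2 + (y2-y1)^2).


dx = 44.0 + 13.6 = 57.6
dy = -40.3 + 11.3 = -29
d = sqrt(3317.76 + 841) = sqrt(4158.76) = 64.4884

64.4884


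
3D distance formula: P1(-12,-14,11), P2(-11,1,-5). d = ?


dx=1, dy=15, dz=-16
d = sqrt(1+225+256) = sqrt(482) = 21.9545

21.9545


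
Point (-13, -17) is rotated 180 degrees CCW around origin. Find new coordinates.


cos(180) = -1, sin(180) = 0
x' = -13*(-1) + 17*0 = 13
y' = -13*0 - 17*(-1) = 17

(13, 17)


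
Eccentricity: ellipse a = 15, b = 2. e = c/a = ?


c = sqrt(225-4) = sqrt(221) = 14.8661
e = c/a = sqrt(221)/15 = 0.9911

e = 0.9911


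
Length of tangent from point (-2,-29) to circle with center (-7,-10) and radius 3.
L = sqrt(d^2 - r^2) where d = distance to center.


d = sqrt((-2+ 7)^2 + (-29+ 10)^2) = sqrt(25+361) = 19.6469
L = sqrt(386.0000 - 9) = sqrt(377.0000) = 19.4165

19.4165


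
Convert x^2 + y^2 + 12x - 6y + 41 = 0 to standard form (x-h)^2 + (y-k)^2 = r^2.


h = -D/2 = -12/2 = -6
k = -E/2 = 6/2 = 3
r^2 = h^2 + k^2 - F = 36 + 9 - 41 = 4
r = 2

Center (-6, 3), radius = 2


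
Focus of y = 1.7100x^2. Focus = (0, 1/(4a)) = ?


a = 1.7100
4a = 6.8400
focus = (0, 1/6.8400) = (0, 0.1462)

Focus = (0, 0.1462)


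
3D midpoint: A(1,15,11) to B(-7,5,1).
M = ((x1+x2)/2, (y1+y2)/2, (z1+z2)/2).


Mx = (1- 7)/2 = -3.0000
My = (15+5)/2 = 10.0000
Mz = (11+1)/2 = 6.0000

M = (-3.0000, 10.0000, 6.0000)


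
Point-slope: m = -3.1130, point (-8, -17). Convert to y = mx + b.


y + 17 = -3.1130(x + 8)
y = -3.1130x - 17 + 3.1130*(-8)
y = -3.1130x - 41.9040

y = -3.1130x - 41.9040


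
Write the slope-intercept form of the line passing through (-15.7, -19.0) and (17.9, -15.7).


m = (3.3)/(33.6) = 0.0982
b = y1 - m*x1 = -19.0 - (3.3*(-15.7))/(33.6) = -19.0 + 1.5420 = -17.4580

y = 0.0982x - 17.4580


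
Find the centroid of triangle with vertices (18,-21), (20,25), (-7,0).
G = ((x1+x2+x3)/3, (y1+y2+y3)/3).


Gx = (18+20- 7)/3 = 31/3 = 10.3333
Gy = (-21+25+0)/3 = 4/3 = 1.3333

G = (10.3333, 1.3333)


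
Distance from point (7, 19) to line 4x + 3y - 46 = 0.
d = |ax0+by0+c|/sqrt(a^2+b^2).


|4*7 + 3*19 - 46| = |39| = 39
sqrt(16 + 9) = sqrt(25) = 5.0000
d = 39/sqrt(25) = 7.8000

7.8000


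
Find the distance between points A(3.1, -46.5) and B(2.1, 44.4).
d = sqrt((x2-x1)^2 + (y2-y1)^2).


dx = 2.1 - 3.1 = -1.0
dy = 44.4 + 46.5 = 90.9
d = sqrt(1.0 + 8262.81) = sqrt(8263.81) = 90.9055

90.9055


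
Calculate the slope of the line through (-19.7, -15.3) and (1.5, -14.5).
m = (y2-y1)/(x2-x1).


dy = -14.5 + 15.3 = 0.8
dx = 1.5 + 19.7 = 21.2
m = 0.8/21.2 = 0.0377

m = 0.0377


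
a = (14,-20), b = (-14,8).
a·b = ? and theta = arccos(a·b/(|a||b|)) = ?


a·b = 14*(-14) - 20*8 = -196 - 160 = -356
|a| = sqrt(196+400) = 24.4131
|b| = sqrt(196+64) = 16.1245
cos(theta) = -356/(sqrt(596)*sqrt(260)) = -356/sqrt(154960) = -0.904358
theta = arccos(-356/sqrt(154960)) = 154.7369 degrees

a·b = -356, theta = 154.7369 deg


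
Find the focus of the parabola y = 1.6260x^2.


a = 1.6260
4a = 6.5040
focus = (0, 1/6.5040) = (0, 0.1538)

Focus = (0, 0.1538)


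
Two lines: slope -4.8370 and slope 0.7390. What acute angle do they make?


m1-m2 = -5.576
1+m1*m2 = -2.574543
tan(theta) = |-5.576/(-2.574543)| = 2.165821
theta = arctan(|-5.576/(-2.574543)|) = 65.2164 degrees (acute angle)

65.2164 degrees


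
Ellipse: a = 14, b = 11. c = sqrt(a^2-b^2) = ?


c^2 = 14^2 - 11^2 = 196 - 121 = 75
c = sqrt(75) = 8.6603

c = 8.6603


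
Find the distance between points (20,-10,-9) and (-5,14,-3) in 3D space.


dx=-25, dy=24, dz=6
d = sqrt(625+576+36) = sqrt(1237) = 35.1710

35.1710


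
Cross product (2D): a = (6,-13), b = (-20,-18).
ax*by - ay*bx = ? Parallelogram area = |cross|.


cross = 6*(-18) + 13*(-20) = -108 - 260 = -368
Parallelogram area = |-368| = 368

cross = -368, parallelogram area = 368


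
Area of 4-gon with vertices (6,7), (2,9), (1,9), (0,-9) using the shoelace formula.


sum(xi*y_{i+1}) = 6*9 + 2*9 + 1*(-9) + 0*7 = 63
sum(yi*x_{i+1}) = 7*2 + 9*1 + 9*0 - 9*6 = -31
Area = |63 + 31|/2 = 94/2 = 47.0000

47.0000 sq units


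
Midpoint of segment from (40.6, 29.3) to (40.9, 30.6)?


Mx = (40.6 + 40.9)/2 = 81.5/2 = 40.7500
My = (29.3 + 30.6)/2 = 59.9/2 = 29.9500

(40.7500, 29.9500)


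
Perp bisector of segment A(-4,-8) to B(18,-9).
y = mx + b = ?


Midpoint = (7, -8.5)
Slope of AB = dy/dx = -1/22 = -0.0455
Perp slope = -dx/dy = 22/1 = 22.0000
b = My - (perp slope)*Mx = -8.5 + (22*7)/(-1) = -8.5 - 154.0000 = -162.5000

y = 22.0000x - 162.5000


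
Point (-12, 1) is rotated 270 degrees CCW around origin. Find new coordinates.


cos(270) = 0, sin(270) = -1
x' = -12*0 - 1*(-1) = 1
y' = -12*(-1) + 1*0 = 12

(1, 12)


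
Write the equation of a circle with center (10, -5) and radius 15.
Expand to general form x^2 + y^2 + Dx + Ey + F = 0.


(x-10)^2 + (y+ 5)^2 = 15^2
D = -2h = -20, E = -2k = 10
F = h^2+k^2-r^2 = 100+25-225 = -100

x^2 + y^2 - 20x + 10y - 100 = 0


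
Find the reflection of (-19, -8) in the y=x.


Reflection rule for y=x: (y, x)
(-19, -8) -> (-8, -19)

(-8, -19)


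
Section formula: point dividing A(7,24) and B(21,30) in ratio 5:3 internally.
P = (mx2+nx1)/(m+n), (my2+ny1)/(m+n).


Px = (5*21 + 3*7)/8 = 126/8 = 15.7500
Py = (5*30 + 3*24)/8 = 222/8 = 27.7500

P = (15.7500, 27.7500)


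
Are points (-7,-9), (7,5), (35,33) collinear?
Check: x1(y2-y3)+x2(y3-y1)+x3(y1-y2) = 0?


-7*(5-33) + 7*(33+ 9) + 35*(-9-5)
= 196 + 294 - 490 = 0

Yes, collinear (determinant = 0)


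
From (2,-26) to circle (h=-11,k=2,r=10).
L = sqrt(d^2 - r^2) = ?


d = sqrt((2+ 11)^2 + (-26-2)^2) = sqrt(169+784) = 30.8707
L = sqrt(953.0000 - 100) = sqrt(853.0000) = 29.2062

29.2062


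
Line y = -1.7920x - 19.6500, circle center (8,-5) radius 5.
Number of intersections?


Substitute y = -1.7920x - 19.6500: (x-8)^2 + (-1.7920x- 19.6500+ 5)^2 = 25
Expand to Ax^2 + Bx + C = 0, where b-k = -14.65
A = 1+m^2 = 4.211264
B = 2(m(b-k) - h) = 2(-1.7920*(-14.65) - 8) = 36.5056
C = h^2 + (b-k)^2 - r^2 = 64 + 214.6225 - 25 = 253.6225
disc = B^2-4AC = 1332.6588 - 4272.2852 = -2939.6264
disc < 0

0 intersection points


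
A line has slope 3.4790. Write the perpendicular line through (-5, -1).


Perpendicular slope = -1/m1 = -1/3.4790 = -0.2874
b2 = y0 - m2*x0 = -1 - 5/3.4790 = -1 - 1.4372 = -2.4372

y = -0.2874x - 2.4372


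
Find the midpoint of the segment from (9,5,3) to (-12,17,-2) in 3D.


Mx = (9- 12)/2 = -1.5000
My = (5+17)/2 = 11.0000
Mz = (3- 2)/2 = 0.5000

M = (-1.5000, 11.0000, 0.5000)


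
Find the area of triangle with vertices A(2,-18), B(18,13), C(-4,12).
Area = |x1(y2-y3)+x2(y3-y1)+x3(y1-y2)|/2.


2*(13-12) = 2
18*(12+ 18) = 540
-4*(-18-13) = 124
sum = 666
Area = |666|/2 = 333.0000

333.0000 sq units


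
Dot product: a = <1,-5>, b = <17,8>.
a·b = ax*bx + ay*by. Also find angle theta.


a·b = 1*17 - 5*8 = 17 - 40 = -23
|a| = sqrt(1+25) = 5.0990
|b| = sqrt(289+64) = 18.7883
cos(theta) = -23/(sqrt(26)*sqrt(353)) = -23/sqrt(9178) = -0.240079
theta = arccos(-23/sqrt(9178)) = 103.8912 degrees

a·b = -23, theta = 103.8912 deg


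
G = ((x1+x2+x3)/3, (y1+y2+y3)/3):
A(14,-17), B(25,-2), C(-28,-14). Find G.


Gx = (14+25- 28)/3 = 11/3 = 3.6667
Gy = (-17- 2- 14)/3 = -33/3 = -11.0000

G = (3.6667, -11.0000)


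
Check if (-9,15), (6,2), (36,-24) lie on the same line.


-9*(2+ 24) + 6*(-24-15) + 36*(15-2)
= -234 - 234 + 468 = 0

Yes, collinear (determinant = 0)


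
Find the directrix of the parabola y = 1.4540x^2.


a = 1.4540
1/(4a) = 0.1719
directrix: y = -0.1719 = -0.1719

y = -0.1719


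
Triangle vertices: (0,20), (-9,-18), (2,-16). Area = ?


0*(-18+ 16) = 0
-9*(-16-20) = 324
2*(20+ 18) = 76
sum = 400
Area = |400|/2 = 200.0000

200.0000 sq units


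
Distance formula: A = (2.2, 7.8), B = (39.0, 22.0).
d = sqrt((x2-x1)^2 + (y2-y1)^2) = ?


dx = 39.0 - 2.2 = 36.8
dy = 22.0 - 7.8 = 14.2
d = sqrt(1354.24 + 201.64) = sqrt(1555.88) = 39.4446

39.4446


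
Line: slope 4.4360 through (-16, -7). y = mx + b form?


y + 7 = 4.4360(x + 16)
y = 4.4360x - 7 - 4.4360*(-16)
y = 4.4360x + 63.9760

y = 4.4360x + 63.9760


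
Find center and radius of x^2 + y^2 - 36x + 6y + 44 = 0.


h = -D/2 = 36/2 = 18
k = -E/2 = -6/2 = -3
r^2 = h^2 + k^2 - F = 324 + 9 - 44 = 289
r = 17

Center (18, -3), radius = 17


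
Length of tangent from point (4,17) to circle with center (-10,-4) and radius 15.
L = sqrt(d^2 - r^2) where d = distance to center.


d = sqrt((4+ 10)^2 + (17+ 4)^2) = sqrt(196+441) = 25.2389
L = sqrt(637.0000 - 225) = sqrt(412.0000) = 20.2978

20.2978


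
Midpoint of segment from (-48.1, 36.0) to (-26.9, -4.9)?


Mx = (-48.1 - 26.9)/2 = -75.0/2 = -37.5000
My = (36.0 - 4.9)/2 = 31.1/2 = 15.5500

(-37.5000, 15.5500)


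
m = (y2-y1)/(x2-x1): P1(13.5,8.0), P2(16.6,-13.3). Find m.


dy = -13.3 - 8.0 = -21.3
dx = 16.6 - 13.5 = 3.1
m = -21.3/3.1 = -6.8710

m = -6.8710


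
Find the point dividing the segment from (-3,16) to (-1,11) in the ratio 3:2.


Px = (3*(-1) + 2*(-3))/5 = -9/5 = -1.8000
Py = (3*11 + 2*16)/5 = 65/5 = 13.0000

P = (-1.8000, 13.0000)


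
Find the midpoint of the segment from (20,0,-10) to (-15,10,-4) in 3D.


Mx = (20- 15)/2 = 2.5000
My = (0+10)/2 = 5.0000
Mz = (-10- 4)/2 = -7.0000

M = (2.5000, 5.0000, -7.0000)


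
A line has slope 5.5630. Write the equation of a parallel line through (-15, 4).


Parallel lines have equal slopes.
m2 = 5.5630
b2 = 4 - 5.5630*(-15) = 87.4450

y = 5.5630x + 87.4450


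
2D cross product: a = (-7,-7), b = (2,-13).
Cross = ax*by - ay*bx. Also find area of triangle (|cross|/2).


cross = -7*(-13) + 7*2 = 91 + 14 = 105
Triangle area = |105|/2 = 105/2 = 52.5000

cross = 105, triangle area = 52.5000


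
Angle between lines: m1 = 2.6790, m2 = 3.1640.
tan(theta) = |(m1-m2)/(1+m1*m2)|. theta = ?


m1-m2 = -0.485
1+m1*m2 = 9.476356
tan(theta) = |-0.485/9.476356| = 0.051180
theta = arctan(|-0.485/9.476356|) = 2.9298 degrees (acute angle)

2.9298 degrees


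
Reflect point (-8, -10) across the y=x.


Reflection rule for y=x: (y, x)
(-8, -10) -> (-10, -8)

(-10, -8)


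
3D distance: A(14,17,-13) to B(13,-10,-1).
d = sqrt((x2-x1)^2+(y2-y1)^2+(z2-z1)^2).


dx=-1, dy=-27, dz=12
d = sqrt(1+729+144) = sqrt(874) = 29.5635

29.5635


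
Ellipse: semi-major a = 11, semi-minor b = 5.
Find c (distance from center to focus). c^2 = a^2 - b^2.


c^2 = 11^2 - 5^2 = 121 - 25 = 96
c = sqrt(96) = 9.7980

c = 9.7980


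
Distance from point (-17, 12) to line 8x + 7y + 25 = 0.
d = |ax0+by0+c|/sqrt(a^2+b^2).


|8*(-17) + 7*12 + 25| = |-27| = 27
sqrt(64 + 49) = sqrt(113) = 10.6301
d = 27/sqrt(113) = 2.5399

2.5399


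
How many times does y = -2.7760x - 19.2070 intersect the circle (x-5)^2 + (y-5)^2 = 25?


Substitute y = -2.7760x - 19.2070: (x-5)^2 + (-2.7760x- 19.2070-5)^2 = 25
Expand to Ax^2 + Bx + C = 0, where b-k = -24.207
A = 1+m^2 = 8.706176
B = 2(m(b-k) - h) = 2(-2.7760*(-24.207) - 5) = 124.397264
C = h^2 + (b-k)^2 - r^2 = 25 + 585.978849 - 25 = 585.978849
disc = B^2-4AC = 15474.6793 - 20406.5400 = -4931.8607
disc < 0

0 intersection points


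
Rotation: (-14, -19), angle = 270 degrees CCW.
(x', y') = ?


cos(270) = 0, sin(270) = -1
x' = -14*0 + 19*(-1) = -19
y' = -14*(-1) - 19*0 = 14

(-19, 14)


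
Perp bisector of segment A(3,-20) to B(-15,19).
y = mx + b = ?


Midpoint = (-6, -0.5)
Slope of AB = dy/dx = 39/(-18) = -2.1667
Perp slope = -dx/dy = 18/39 = 0.4615
b = My - (perp slope)*Mx = -0.5 + (-18*(-6))/39 = -0.5 + 2.7692 = 2.2692

y = 0.4615x + 2.2692


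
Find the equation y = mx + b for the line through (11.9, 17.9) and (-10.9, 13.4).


m = (-4.5)/(-22.8) = 0.1974
b = y1 - m*x1 = 17.9 - (-4.5*11.9)/(-22.8) = 17.9 - 2.3487 = 15.5513

y = 0.1974x + 15.5513


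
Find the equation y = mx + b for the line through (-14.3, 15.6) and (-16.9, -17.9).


m = (-33.5)/(-2.6) = 12.8846
b = y1 - m*x1 = 15.6 - (-33.5*(-14.3))/(-2.6) = 15.6 + 184.2500 = 199.8500

y = 12.8846x + 199.8500


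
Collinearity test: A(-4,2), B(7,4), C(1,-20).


-4*(4+ 20) + 7*(-20-2) + 1*(2-4)
= -96 - 154 - 2 = -252

No, not collinear (determinant = -252)


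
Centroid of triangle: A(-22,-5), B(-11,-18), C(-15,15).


Gx = (-22- 11- 15)/3 = -48/3 = -16.0000
Gy = (-5- 18+15)/3 = -8/3 = -2.6667

G = (-16.0000, -2.6667)


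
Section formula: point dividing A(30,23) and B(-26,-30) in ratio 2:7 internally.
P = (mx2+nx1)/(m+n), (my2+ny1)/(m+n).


Px = (2*(-26) + 7*30)/9 = 158/9 = 17.5556
Py = (2*(-30) + 7*23)/9 = 101/9 = 11.2222

P = (17.5556, 11.2222)


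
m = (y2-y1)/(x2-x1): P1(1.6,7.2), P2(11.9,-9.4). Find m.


dy = -9.4 - 7.2 = -16.6
dx = 11.9 - 1.6 = 10.3
m = -16.6/10.3 = -1.6117

m = -1.6117


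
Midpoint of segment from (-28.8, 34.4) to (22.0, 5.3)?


Mx = (-28.8 + 22.0)/2 = -6.8/2 = -3.4000
My = (34.4 + 5.3)/2 = 39.7/2 = 19.8500

(-3.4000, 19.8500)


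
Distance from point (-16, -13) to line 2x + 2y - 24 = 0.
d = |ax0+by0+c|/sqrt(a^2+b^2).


|2*(-16) + 2*(-13) - 24| = |-82| = 82
sqrt(4 + 4) = sqrt(8) = 2.8284
d = 82/sqrt(8) = 28.9914

28.9914


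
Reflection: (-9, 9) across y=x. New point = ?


Reflection rule for y=x: (y, x)
(-9, 9) -> (9, -9)

(9, -9)


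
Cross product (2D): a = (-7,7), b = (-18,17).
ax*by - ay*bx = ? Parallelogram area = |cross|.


cross = -7*17 - 7*(-18) = -119 + 126 = 7
Parallelogram area = |7| = 7

cross = 7, parallelogram area = 7


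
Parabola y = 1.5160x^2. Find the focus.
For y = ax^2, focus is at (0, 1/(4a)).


a = 1.5160
4a = 6.0640
focus = (0, 1/6.0640) = (0, 0.1649)

Focus = (0, 0.1649)


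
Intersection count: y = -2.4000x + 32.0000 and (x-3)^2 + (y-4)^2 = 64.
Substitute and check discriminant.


Substitute y = -2.4000x + 32.0000: (x-3)^2 + (-2.4000x+32.0000-4)^2 = 64
Expand to Ax^2 + Bx + C = 0, where b-k = 28
A = 1+m^2 = 6.76
B = 2(m(b-k) - h) = 2(-2.4000*28 - 3) = -140.4
C = h^2 + (b-k)^2 - r^2 = 9 + 784 - 64 = 729
disc = B^2-4AC = 19712.1600 - 19712.1600 = 0
disc = 0

1 intersection point (tangent)


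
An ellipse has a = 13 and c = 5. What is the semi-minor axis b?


b^2 = 13^2 - (5)^2 = 169 - 25 = 144
b = sqrt(144) = 12

b = 12


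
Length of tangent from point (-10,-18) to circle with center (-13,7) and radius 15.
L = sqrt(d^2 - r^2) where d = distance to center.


d = sqrt((-10+ 13)^2 + (-18-7)^2) = sqrt(9+625) = 25.1794
L = sqrt(634.0000 - 225) = sqrt(409.0000) = 20.2237

20.2237


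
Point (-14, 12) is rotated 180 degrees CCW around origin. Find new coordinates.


cos(180) = -1, sin(180) = 0
x' = -14*(-1) - 12*0 = 14
y' = -14*0 + 12*(-1) = -12

(14, -12)


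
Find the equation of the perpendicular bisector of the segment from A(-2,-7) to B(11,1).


Midpoint = (4.5, -3)
Slope of AB = dy/dx = 8/13 = 0.6154
Perp slope = -dx/dy = -13/8 = -1.6250
b = My - (perp slope)*Mx = -3 + (13*4.5)/8 = -3 + 7.3125 = 4.3125

y = -1.6250x + 4.3125


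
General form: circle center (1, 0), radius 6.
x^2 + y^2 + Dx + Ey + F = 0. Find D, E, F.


(x-1)^2 + (y-0)^2 = 6^2
D = -2h = -2, E = -2k = 0
F = h^2+k^2-r^2 = 1+0-36 = -35

D = -2, E = 0, F = -35


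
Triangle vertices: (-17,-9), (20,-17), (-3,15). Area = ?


-17*(-17-15) = 544
20*(15+ 9) = 480
-3*(-9+ 17) = -24
sum = 1000
Area = |1000|/2 = 500.0000

500.0000 sq units


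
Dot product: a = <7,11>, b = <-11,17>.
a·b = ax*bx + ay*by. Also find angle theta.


a·b = 7*(-11) + 11*17 = -77 + 187 = 110
|a| = sqrt(49+121) = 13.0384
|b| = sqrt(121+289) = 20.2485
cos(theta) = 110/(sqrt(170)*sqrt(410)) = 110/sqrt(69700) = 0.416655
theta = arccos(110/sqrt(69700)) = 65.3764 degrees

a·b = 110, theta = 65.3764 deg


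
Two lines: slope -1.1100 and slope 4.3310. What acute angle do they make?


m1-m2 = -5.441
1+m1*m2 = -3.80741
tan(theta) = |-5.441/(-3.80741)| = 1.429055
theta = arctan(|-5.441/(-3.80741)|) = 55.0171 degrees (acute angle)

55.0171 degrees


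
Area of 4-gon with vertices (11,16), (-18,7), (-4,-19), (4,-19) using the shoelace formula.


sum(xi*y_{i+1}) = 11*7 - 18*(-19) - 4*(-19) + 4*16 = 559
sum(yi*x_{i+1}) = 16*(-18) + 7*(-4) - 19*4 - 19*11 = -601
Area = |559 + 601|/2 = 1160/2 = 580.0000

580.0000 sq units


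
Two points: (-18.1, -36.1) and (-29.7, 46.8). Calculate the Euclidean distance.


dx = -29.7 + 18.1 = -11.6
dy = 46.8 + 36.1 = 82.9
d = sqrt(134.56 + 6872.41) = sqrt(7006.97) = 83.7076

83.7076


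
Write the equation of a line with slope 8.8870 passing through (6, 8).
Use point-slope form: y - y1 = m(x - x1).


y - 8 = 8.8870(x - 6)
y = 8.8870x + 8 - 8.8870*6
y = 8.8870x - 45.3220

y = 8.8870x - 45.3220


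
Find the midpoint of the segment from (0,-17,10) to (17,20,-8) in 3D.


Mx = (0+17)/2 = 8.5000
My = (-17+20)/2 = 1.5000
Mz = (10- 8)/2 = 1.0000

M = (8.5000, 1.5000, 1.0000)


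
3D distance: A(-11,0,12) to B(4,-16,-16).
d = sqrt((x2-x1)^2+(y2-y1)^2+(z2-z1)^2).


dx=15, dy=-16, dz=-28
d = sqrt(225+256+784) = sqrt(1265) = 35.5668

35.5668


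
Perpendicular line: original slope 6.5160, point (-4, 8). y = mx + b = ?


Perpendicular slope = -1/m1 = -1/6.5160 = -0.1535
b2 = y0 - m2*x0 = 8 - 4/6.5160 = 8 - 0.6139 = 7.3861

y = -0.1535x + 7.3861


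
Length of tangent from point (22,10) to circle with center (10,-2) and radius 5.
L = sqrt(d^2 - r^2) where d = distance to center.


d = sqrt((22-10)^2 + (10+ 2)^2) = sqrt(144+144) = 16.9706
L = sqrt(288.0000 - 25) = sqrt(263.0000) = 16.2173

16.2173


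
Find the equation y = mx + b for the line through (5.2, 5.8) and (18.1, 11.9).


m = (6.1)/(12.9) = 0.4729
b = y1 - m*x1 = 5.8 - (6.1*5.2)/(12.9) = 5.8 - 2.4589 = 3.3411

y = 0.4729x + 3.3411


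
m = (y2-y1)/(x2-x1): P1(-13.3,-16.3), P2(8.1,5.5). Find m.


dy = 5.5 + 16.3 = 21.8
dx = 8.1 + 13.3 = 21.4
m = 21.8/21.4 = 1.0187

m = 1.0187


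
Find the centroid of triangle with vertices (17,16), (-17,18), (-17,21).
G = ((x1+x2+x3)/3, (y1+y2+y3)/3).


Gx = (17- 17- 17)/3 = -17/3 = -5.6667
Gy = (16+18+21)/3 = 55/3 = 18.3333

G = (-5.6667, 18.3333)


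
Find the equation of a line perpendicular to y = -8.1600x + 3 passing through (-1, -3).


Perpendicular slope = -1/m1 = -1/(-8.1600) = 0.1225
b2 = y0 - m2*x0 = -3 - 1/(-8.1600) = -3 + 0.1225 = -2.8775

y = 0.1225x - 2.8775


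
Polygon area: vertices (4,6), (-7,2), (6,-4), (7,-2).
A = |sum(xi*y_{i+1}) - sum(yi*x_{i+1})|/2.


sum(xi*y_{i+1}) = 4*2 - 7*(-4) + 6*(-2) + 7*6 = 66
sum(yi*x_{i+1}) = 6*(-7) + 2*6 - 4*7 - 2*4 = -66
Area = |66 + 66|/2 = 132/2 = 66.0000

66.0000 sq units


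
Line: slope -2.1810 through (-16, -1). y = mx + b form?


y + 1 = -2.1810(x + 16)
y = -2.1810x - 1 + 2.1810*(-16)
y = -2.1810x - 35.8960

y = -2.1810x - 35.8960


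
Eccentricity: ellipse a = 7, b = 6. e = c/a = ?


c = sqrt(49-36) = sqrt(13) = 3.6056
e = c/a = sqrt(13)/7 = 0.5151

e = 0.5151


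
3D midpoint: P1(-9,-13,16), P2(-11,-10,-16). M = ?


Mx = (-9- 11)/2 = -10.0000
My = (-13- 10)/2 = -11.5000
Mz = (16- 16)/2 = 0

M = (-10.0000, -11.5000, 0)


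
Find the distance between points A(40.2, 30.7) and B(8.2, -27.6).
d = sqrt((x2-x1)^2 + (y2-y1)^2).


dx = 8.2 - 40.2 = -32.0
dy = -27.6 - 30.7 = -58.3
d = sqrt(1024.0 + 3398.89) = sqrt(4422.89) = 66.5048

66.5048


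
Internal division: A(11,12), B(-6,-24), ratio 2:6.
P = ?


Px = (2*(-6) + 6*11)/8 = 54/8 = 6.7500
Py = (2*(-24) + 6*12)/8 = 24/8 = 3.0000

P = (6.7500, 3.0000)


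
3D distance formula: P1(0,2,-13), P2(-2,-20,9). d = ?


dx=-2, dy=-22, dz=22
d = sqrt(4+484+484) = sqrt(972) = 31.1769

31.1769


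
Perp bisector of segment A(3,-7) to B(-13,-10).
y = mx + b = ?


Midpoint = (-5, -8.5)
Slope of AB = dy/dx = -3/(-16) = 0.1875
Perp slope = -dx/dy = -16/3 = -5.3333
b = My - (perp slope)*Mx = -8.5 + (-16*(-5))/(-3) = -8.5 - 26.6667 = -35.1667

y = -5.3333x - 35.1667


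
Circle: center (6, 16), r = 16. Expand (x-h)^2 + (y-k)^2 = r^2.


(x-6)^2 + (y-16)^2 = 16^2
D = -2h = -12, E = -2k = -32
F = h^2+k^2-r^2 = 36+256-256 = 36

x^2 + y^2 - 12x - 32y + 36 = 0


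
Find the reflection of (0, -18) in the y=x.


Reflection rule for y=x: (y, x)
(0, -18) -> (-18, 0)

(-18, 0)


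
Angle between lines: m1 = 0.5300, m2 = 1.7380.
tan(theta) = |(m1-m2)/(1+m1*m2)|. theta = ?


m1-m2 = -1.208
1+m1*m2 = 1.92114
tan(theta) = |-1.208/1.92114| = 0.628793
theta = arctan(|-1.208/1.92114|) = 32.1614 degrees (acute angle)

32.1614 degrees


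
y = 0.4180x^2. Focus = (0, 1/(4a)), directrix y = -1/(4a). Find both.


a = 0.4180
1/(4a) = 0.5981
Focus = (0, 0.5981)
Directrix: y = -0.5981

Focus = (0, 0.5981), Directrix: y = -0.5981


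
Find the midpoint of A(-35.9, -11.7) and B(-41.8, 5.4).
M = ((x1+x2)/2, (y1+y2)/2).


Mx = (-35.9 - 41.8)/2 = -77.7/2 = -38.8500
My = (-11.7 + 5.4)/2 = -6.3/2 = -3.1500

(-38.8500, -3.1500)


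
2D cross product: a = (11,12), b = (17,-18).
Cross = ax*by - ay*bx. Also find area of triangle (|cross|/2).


cross = 11*(-18) - 12*17 = -198 - 204 = -402
Triangle area = |-402|/2 = 402/2 = 201.0000

cross = -402, triangle area = 201.0000


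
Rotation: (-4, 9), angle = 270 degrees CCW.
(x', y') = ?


cos(270) = 0, sin(270) = -1
x' = -4*0 - 9*(-1) = 9
y' = -4*(-1) + 9*0 = 4

(9, 4)


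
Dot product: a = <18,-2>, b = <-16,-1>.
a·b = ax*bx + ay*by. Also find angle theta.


a·b = 18*(-16) - 2*(-1) = -288 + 2 = -286
|a| = sqrt(324+4) = 18.1108
|b| = sqrt(256+1) = 16.0312
cos(theta) = -286/(sqrt(328)*sqrt(257)) = -286/sqrt(84296) = -0.985060
theta = arccos(-286/sqrt(84296)) = 170.0835 degrees

a·b = -286, theta = 170.0835 deg


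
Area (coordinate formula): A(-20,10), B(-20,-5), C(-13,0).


-20*(-5-0) = 100
-20*(0-10) = 200
-13*(10+ 5) = -195
sum = 105
Area = |105|/2 = 52.5000

52.5000 sq units


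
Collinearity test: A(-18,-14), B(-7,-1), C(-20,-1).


-18*(-1+ 1) - 7*(-1+ 14) - 20*(-14+ 1)
= 0 - 91 + 260 = 169

No, not collinear (determinant = 169)


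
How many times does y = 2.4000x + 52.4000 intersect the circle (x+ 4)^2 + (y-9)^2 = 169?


Substitute y = 2.4000x + 52.4000: (x+ 4)^2 + (2.4000x+52.4000-9)^2 = 169
Expand to Ax^2 + Bx + C = 0, where b-k = 43.4
A = 1+m^2 = 6.76
B = 2(m(b-k) - h) = 2(2.4000*43.4 + 4) = 216.32
C = h^2 + (b-k)^2 - r^2 = 16 + 1883.56 - 169 = 1730.56
disc = B^2-4AC = 46794.3424 - 46794.3424 = 0
disc = 0

1 intersection point (tangent)


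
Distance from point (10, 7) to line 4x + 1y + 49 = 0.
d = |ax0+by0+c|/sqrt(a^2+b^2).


|4*10 + 1*7 + 49| = |96| = 96
sqrt(16 + 1) = sqrt(17) = 4.1231
d = 96/sqrt(17) = 23.2834

23.2834


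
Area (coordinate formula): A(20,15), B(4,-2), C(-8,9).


20*(-2-9) = -220
4*(9-15) = -24
-8*(15+ 2) = -136
sum = -380
Area = |-380|/2 = 190.0000

190.0000 sq units


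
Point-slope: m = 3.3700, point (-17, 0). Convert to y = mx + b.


y - 0 = 3.3700(x + 17)
y = 3.3700x + 0 - 3.3700*(-17)
y = 3.3700x + 57.2900

y = 3.3700x + 57.2900


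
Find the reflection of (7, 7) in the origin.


Reflection rule for origin: (-x, -y)
(7, 7) -> (-7, -7)

(-7, -7)


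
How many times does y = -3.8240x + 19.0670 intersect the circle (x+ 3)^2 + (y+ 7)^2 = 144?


Substitute y = -3.8240x + 19.0670: (x+ 3)^2 + (-3.8240x+19.0670+ 7)^2 = 144
Expand to Ax^2 + Bx + C = 0, where b-k = 26.067
A = 1+m^2 = 15.622976
B = 2(m(b-k) - h) = 2(-3.8240*26.067 + 3) = -193.360416
C = h^2 + (b-k)^2 - r^2 = 9 + 679.488489 - 144 = 544.488489
disc = B^2-4AC = 37388.2505 - 34026.1224 = 3362.1281
disc > 0

2 intersection points


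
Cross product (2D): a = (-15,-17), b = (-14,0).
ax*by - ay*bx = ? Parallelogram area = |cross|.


cross = -15*0 + 17*(-14) = 0 - 238 = -238
Parallelogram area = |-238| = 238

cross = -238, parallelogram area = 238


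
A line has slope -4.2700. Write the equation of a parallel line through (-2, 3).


Parallel lines have equal slopes.
m2 = -4.2700
b2 = 3 + 4.2700*(-2) = -5.5400

y = -4.2700x - 5.5400


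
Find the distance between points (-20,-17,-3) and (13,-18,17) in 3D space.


dx=33, dy=-1, dz=20
d = sqrt(1089+1+400) = sqrt(1490) = 38.6005

38.6005


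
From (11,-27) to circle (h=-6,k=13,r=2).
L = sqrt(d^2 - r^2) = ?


d = sqrt((11+ 6)^2 + (-27-13)^2) = sqrt(289+1600) = 43.4626
L = sqrt(1889.0000 - 4) = sqrt(1885.0000) = 43.4166

43.4166


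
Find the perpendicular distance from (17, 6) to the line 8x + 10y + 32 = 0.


|8*17 + 10*6 + 32| = |228| = 228
sqrt(64 + 100) = sqrt(164) = 12.8062
d = 228/sqrt(164) = 17.8038

17.8038


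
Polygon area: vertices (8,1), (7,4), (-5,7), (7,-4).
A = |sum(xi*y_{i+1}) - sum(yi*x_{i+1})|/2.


sum(xi*y_{i+1}) = 8*4 + 7*7 - 5*(-4) + 7*1 = 108
sum(yi*x_{i+1}) = 1*7 + 4*(-5) + 7*7 - 4*8 = 4
Area = |108 - 4|/2 = 104/2 = 52.0000

52.0000 sq units


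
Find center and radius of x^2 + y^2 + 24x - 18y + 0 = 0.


h = -D/2 = -24/2 = -12
k = -E/2 = 18/2 = 9
r^2 = h^2 + k^2 - F = 144 + 81 - 0 = 225
r = 15

Center (-12, 9), radius = 15
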